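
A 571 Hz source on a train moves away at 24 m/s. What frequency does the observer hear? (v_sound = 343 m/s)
f_obs = f·v/(v + v_s) = 533.7 Hz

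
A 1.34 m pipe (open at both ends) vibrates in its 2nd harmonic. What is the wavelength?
λₙ = 2L/n = 1.34 m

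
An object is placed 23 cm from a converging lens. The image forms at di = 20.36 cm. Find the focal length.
1/f = 1/do + 1/di → f = 10.8 cm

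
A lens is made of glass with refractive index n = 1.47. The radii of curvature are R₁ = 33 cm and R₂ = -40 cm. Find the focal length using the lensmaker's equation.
1/f = (n − 1)(1/R₁ − 1/R₂) → f = 38.47 cm (converging lens)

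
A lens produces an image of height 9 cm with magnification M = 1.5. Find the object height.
ho = |hi|/|M| = 6 cm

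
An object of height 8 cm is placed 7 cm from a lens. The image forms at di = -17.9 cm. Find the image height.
hi = (-di/do) × ho = 20.46 cm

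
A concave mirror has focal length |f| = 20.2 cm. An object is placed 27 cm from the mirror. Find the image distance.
f = +20.2 cm (concave); 1/di = 1/f − 1/do → di = 80.21 cm (real image, in front of mirror)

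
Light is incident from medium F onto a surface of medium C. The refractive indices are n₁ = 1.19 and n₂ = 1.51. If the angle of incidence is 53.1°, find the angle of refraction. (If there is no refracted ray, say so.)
sin θ₂ = (n₁/n₂)·sin θ₁ = 0.6302 → θ₂ = 39.07°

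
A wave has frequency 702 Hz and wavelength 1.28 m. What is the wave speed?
v = fλ = 898.6 m/s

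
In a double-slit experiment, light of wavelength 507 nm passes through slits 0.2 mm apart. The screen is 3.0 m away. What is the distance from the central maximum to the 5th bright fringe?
y = mλL/d = 38.03 mm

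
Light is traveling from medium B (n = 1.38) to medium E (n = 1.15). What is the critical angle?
θc = arcsin(n₂/n₁) = 56.44°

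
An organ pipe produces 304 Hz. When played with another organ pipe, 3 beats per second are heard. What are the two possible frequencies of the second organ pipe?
f₂ = 304 ± 3 Hz → 307 Hz or 301 Hz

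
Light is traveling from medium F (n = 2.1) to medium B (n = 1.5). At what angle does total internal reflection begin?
θc = arcsin(n₂/n₁) = 45.58°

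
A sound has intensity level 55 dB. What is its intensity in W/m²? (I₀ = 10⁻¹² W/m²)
I = I₀·10^(β/10) = 3.16 × 10⁻⁷ W/m²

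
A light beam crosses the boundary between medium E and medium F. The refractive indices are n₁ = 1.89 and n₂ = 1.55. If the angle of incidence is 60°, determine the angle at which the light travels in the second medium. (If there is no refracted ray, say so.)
sin θ₂ = (n₁/n₂)·sin θ₁ = 1.056 > 1, so there is no refracted ray — the light undergoes total internal reflection.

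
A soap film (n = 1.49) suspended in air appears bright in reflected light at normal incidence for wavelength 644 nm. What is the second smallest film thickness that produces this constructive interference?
2nt = (m − ½)λ with m = 2 → t = (m − ½)λ/(2n) = 324.2 nm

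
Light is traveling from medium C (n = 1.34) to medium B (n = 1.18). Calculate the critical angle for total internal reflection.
θc = arcsin(n₂/n₁) = 61.71°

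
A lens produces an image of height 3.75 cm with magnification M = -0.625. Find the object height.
ho = |hi|/|M| = 6 cm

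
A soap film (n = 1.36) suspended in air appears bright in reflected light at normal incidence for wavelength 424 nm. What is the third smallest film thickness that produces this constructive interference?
2nt = (m − ½)λ with m = 3 → t = (m − ½)λ/(2n) = 389.7 nm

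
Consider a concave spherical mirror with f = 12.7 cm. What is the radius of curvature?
R = 2|f| = 25.4 cm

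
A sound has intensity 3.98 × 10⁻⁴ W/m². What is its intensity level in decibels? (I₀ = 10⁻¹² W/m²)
β = 10·log₁₀(I/I₀) = 86 dB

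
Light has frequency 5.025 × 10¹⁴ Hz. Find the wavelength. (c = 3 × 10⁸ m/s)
λ = c/f = 597 nm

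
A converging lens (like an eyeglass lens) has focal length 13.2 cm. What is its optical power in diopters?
P = 1/f = 7.576 D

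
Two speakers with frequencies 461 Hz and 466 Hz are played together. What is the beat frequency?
5 Hz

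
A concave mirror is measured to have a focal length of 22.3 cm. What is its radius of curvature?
R = 2|f| = 44.6 cm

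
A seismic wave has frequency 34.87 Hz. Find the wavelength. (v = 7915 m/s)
λ = v/f = 227 m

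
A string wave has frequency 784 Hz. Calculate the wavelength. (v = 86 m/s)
λ = v/f = 0.1097 m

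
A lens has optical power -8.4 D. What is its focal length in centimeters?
f = 1/P = -11.9 cm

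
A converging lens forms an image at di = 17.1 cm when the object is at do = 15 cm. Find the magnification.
M = −di/do = -1.14 (inverted image)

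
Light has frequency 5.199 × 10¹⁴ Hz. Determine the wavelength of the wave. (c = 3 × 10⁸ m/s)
λ = c/f = 577 nm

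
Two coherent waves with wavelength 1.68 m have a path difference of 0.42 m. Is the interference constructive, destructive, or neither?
neither (partial) — path difference = 0.25λ, neither a whole number of wavelengths nor an odd multiple of λ/2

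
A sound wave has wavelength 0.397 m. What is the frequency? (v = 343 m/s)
f = v/λ = 864 Hz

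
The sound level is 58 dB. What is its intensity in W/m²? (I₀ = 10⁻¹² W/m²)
I = I₀·10^(β/10) = 6.31 × 10⁻⁷ W/m²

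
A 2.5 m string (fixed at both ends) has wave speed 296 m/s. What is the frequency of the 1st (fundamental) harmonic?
fₙ = nv/(2L) = 59.2 Hz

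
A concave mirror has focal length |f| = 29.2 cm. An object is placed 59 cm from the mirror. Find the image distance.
f = +29.2 cm (concave); 1/di = 1/f − 1/do → di = 57.81 cm (real image, in front of mirror)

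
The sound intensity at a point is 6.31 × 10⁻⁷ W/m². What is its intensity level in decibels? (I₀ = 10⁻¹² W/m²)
β = 10·log₁₀(I/I₀) = 58 dB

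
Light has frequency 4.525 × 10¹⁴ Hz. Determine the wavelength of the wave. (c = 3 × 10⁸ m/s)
λ = c/f = 663 nm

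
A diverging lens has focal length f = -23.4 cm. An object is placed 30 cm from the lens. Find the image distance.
1/di = 1/f − 1/do → di = -13.15 cm (virtual image)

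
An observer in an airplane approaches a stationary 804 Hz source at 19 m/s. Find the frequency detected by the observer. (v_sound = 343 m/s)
f_obs = f·(v + v_o)/v = 848.5 Hz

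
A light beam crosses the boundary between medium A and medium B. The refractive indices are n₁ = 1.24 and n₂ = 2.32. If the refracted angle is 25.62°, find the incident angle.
sin θ₁ = (n₂/n₁)·sin θ₂ → θ₁ = 54°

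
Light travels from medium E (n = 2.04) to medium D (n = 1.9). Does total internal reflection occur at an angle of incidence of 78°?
θc = arcsin(n₂/n₁) = 68.65°; 78° > θc, so yes — total internal reflection.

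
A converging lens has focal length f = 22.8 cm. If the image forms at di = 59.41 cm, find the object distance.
1/do = 1/f − 1/di → do = 37 cm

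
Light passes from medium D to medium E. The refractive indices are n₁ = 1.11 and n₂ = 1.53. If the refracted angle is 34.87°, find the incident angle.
sin θ₁ = (n₂/n₁)·sin θ₂ → θ₁ = 52°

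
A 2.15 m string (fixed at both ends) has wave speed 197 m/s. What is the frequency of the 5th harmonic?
fₙ = nv/(2L) = 229.1 Hz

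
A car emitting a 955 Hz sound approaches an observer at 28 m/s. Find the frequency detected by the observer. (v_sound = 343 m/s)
f_obs = f·v/(v − v_s) = 1040 Hz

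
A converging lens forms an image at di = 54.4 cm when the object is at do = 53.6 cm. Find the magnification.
M = −di/do = -1.015 (inverted image)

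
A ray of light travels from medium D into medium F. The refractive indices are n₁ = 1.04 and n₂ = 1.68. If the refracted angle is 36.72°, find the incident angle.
sin θ₁ = (n₂/n₁)·sin θ₂ → θ₁ = 74.98°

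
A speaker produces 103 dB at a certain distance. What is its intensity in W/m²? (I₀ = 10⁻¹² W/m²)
I = I₀·10^(β/10) = 2.00 × 10⁻² W/m²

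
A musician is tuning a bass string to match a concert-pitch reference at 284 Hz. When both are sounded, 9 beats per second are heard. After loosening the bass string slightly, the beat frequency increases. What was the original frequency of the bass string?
275 Hz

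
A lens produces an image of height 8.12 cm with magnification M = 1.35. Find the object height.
ho = |hi|/|M| = 6.015 cm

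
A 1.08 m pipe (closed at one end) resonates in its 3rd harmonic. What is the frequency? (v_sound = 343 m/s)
fₙ = nv/(4L) = 238.2 Hz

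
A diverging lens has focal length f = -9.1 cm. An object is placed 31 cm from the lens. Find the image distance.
1/di = 1/f − 1/do → di = -7.035 cm (virtual image)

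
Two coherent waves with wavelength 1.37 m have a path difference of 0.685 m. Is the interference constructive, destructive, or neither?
destructive — path difference = 0.5λ, an odd multiple of λ/2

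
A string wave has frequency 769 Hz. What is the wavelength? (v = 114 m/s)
λ = v/f = 0.1482 m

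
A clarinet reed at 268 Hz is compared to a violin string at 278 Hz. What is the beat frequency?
10 Hz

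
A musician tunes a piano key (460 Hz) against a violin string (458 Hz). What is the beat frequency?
2 Hz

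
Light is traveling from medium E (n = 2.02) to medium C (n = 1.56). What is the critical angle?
θc = arcsin(n₂/n₁) = 50.56°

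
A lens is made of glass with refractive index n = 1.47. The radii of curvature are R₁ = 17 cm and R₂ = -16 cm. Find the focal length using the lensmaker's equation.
1/f = (n − 1)(1/R₁ − 1/R₂) → f = 17.54 cm (converging lens)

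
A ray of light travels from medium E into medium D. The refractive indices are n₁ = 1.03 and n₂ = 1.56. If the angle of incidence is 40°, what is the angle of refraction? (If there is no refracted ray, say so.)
sin θ₂ = (n₁/n₂)·sin θ₁ = 0.4244 → θ₂ = 25.11°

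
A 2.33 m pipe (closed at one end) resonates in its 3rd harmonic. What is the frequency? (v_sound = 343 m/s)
fₙ = nv/(4L) = 110.4 Hz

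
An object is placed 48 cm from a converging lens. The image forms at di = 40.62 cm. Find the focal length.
1/f = 1/do + 1/di → f = 22 cm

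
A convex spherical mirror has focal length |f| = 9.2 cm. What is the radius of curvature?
R = 2|f| = 18.4 cm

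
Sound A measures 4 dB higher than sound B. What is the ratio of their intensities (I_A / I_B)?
I_A/I_B = 10^(Δβ/10) = 2.512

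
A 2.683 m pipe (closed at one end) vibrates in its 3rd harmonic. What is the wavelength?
λₙ = 4L/n = 3.577 m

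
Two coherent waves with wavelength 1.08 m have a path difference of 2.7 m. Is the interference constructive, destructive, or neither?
destructive — path difference = 2.5λ, an odd multiple of λ/2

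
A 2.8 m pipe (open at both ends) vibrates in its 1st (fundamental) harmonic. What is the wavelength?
λₙ = 2L/n = 5.6 m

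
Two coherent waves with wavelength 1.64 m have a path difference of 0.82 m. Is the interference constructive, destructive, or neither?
destructive — path difference = 0.5λ, an odd multiple of λ/2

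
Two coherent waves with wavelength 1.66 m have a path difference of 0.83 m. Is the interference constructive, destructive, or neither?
destructive — path difference = 0.5λ, an odd multiple of λ/2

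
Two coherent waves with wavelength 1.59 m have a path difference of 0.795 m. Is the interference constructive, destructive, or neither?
destructive — path difference = 0.5λ, an odd multiple of λ/2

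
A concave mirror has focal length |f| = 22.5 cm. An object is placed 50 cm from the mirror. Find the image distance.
f = +22.5 cm (concave); 1/di = 1/f − 1/do → di = 40.91 cm (real image, in front of mirror)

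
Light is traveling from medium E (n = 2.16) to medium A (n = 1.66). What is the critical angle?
θc = arcsin(n₂/n₁) = 50.22°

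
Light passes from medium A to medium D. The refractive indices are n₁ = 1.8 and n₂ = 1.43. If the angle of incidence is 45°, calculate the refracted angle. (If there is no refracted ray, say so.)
sin θ₂ = (n₁/n₂)·sin θ₁ = 0.8901 → θ₂ = 62.88°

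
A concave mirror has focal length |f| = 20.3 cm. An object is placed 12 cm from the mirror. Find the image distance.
f = +20.3 cm (concave); 1/di = 1/f − 1/do → di = -29.35 cm (virtual image, behind mirror)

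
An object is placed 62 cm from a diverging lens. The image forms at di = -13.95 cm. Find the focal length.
1/f = 1/do + 1/di → f = -18 cm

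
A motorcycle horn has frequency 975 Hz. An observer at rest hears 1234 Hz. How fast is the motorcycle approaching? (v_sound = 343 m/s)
v_s = v·(1 − f/f_obs) = 71.99 m/s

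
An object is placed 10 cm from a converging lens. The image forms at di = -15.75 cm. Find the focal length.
1/f = 1/do + 1/di → f = 27.39 cm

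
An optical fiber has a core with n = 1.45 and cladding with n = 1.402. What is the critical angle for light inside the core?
θc = arcsin(n_cladding/n_core) = 75.22°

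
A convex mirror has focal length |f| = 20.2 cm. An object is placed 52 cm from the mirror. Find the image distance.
f = −20.2 cm (convex); 1/di = 1/f − 1/do → di = -14.55 cm (virtual image, behind mirror)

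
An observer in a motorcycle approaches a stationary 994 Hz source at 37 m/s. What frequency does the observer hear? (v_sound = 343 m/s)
f_obs = f·(v + v_o)/v = 1101 Hz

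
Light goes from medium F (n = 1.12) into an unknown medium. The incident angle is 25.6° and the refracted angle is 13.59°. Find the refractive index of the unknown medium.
n₂ = n₁·sin θ₁ / sin θ₂ = 2.06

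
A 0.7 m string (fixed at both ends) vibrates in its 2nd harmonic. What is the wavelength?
λₙ = 2L/n = 0.7 m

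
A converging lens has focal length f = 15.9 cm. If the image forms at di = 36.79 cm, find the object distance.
1/do = 1/f − 1/di → do = 28 cm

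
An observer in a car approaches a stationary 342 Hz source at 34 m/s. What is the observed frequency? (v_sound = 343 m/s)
f_obs = f·(v + v_o)/v = 375.9 Hz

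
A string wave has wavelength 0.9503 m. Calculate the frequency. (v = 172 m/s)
f = v/λ = 181 Hz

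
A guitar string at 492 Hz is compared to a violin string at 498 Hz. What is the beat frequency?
6 Hz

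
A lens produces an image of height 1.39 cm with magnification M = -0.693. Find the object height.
ho = |hi|/|M| = 2.006 cm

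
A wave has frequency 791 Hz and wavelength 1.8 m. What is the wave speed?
v = fλ = 1424 m/s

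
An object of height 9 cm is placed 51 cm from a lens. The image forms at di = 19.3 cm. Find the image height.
hi = (-di/do) × ho = -3.406 cm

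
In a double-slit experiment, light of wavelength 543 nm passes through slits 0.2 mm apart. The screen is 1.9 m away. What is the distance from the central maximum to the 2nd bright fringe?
y = mλL/d = 10.32 mm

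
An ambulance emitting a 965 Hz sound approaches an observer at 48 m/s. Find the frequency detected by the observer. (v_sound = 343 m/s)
f_obs = f·v/(v − v_s) = 1122 Hz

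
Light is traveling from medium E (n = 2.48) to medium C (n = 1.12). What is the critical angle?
θc = arcsin(n₂/n₁) = 26.85°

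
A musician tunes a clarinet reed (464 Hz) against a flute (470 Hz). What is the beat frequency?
6 Hz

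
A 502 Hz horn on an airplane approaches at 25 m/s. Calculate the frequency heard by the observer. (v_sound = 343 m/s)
f_obs = f·v/(v − v_s) = 541.5 Hz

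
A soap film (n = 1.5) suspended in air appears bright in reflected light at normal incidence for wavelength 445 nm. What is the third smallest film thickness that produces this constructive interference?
2nt = (m − ½)λ with m = 3 → t = (m − ½)λ/(2n) = 370.8 nm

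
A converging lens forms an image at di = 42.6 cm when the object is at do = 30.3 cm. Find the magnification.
M = −di/do = -1.406 (inverted image)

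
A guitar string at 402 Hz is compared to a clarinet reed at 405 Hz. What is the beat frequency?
3 Hz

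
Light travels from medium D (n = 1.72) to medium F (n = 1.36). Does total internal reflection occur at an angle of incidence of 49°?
θc = arcsin(n₂/n₁) = 52.25°; 49° < θc, so no — the ray refracts.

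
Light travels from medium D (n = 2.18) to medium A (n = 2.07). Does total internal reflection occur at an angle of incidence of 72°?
θc = arcsin(n₂/n₁) = 71.72°; 72° > θc, so yes — total internal reflection.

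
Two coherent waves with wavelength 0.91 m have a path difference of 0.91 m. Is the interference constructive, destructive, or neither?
constructive — path difference = 1λ, a whole number of wavelengths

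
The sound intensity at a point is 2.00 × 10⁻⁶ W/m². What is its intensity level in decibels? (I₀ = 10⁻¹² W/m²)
β = 10·log₁₀(I/I₀) = 63.01 dB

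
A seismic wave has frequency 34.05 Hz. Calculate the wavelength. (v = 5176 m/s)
λ = v/f = 152 m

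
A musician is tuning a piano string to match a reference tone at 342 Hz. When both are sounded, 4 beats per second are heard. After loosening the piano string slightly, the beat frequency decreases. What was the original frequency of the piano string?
346 Hz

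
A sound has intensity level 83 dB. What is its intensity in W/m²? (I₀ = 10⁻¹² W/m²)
I = I₀·10^(β/10) = 2.00 × 10⁻⁴ W/m²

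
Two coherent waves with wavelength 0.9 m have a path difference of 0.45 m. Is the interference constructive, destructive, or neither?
destructive — path difference = 0.5λ, an odd multiple of λ/2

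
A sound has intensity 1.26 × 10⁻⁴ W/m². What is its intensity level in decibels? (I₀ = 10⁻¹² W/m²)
β = 10·log₁₀(I/I₀) = 81 dB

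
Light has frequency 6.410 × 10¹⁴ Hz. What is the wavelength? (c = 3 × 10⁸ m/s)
λ = c/f = 468 nm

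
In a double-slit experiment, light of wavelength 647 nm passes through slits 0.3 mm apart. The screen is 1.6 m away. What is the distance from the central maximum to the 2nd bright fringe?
y = mλL/d = 6.901 mm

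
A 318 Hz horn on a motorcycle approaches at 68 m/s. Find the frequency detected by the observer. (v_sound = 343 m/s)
f_obs = f·v/(v − v_s) = 396.6 Hz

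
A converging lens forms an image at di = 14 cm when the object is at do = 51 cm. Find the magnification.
M = −di/do = -0.2745 (inverted image)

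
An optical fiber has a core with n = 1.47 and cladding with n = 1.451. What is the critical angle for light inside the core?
θc = arcsin(n_cladding/n_core) = 80.78°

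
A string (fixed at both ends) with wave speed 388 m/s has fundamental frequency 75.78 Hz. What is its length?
L = v/(2f₁) = 2.56 m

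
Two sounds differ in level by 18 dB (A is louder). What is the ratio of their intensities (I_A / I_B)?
I_A/I_B = 10^(Δβ/10) = 63.1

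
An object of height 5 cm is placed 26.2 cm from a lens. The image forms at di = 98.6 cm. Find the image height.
hi = (-di/do) × ho = -18.82 cm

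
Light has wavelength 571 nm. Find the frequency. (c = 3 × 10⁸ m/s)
f = c/λ = 5.254 × 10¹⁴ Hz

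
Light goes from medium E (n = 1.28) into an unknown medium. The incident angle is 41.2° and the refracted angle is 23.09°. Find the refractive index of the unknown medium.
n₂ = n₁·sin θ₁ / sin θ₂ = 2.15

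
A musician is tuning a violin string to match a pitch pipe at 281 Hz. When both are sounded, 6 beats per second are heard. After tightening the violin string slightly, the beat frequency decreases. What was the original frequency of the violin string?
275 Hz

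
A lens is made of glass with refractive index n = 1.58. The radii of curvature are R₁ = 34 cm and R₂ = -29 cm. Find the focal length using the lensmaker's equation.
1/f = (n − 1)(1/R₁ − 1/R₂) → f = 26.98 cm (converging lens)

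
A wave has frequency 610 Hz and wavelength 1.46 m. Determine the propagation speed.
v = fλ = 890.6 m/s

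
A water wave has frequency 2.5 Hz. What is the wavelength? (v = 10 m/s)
λ = v/f = 4 m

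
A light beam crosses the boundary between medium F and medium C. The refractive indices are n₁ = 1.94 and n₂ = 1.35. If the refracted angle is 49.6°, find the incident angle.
sin θ₁ = (n₂/n₁)·sin θ₂ → θ₁ = 32°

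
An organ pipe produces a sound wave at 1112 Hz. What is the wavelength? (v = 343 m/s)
λ = v/f = 0.3085 m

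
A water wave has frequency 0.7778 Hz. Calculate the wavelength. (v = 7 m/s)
λ = v/f = 9 m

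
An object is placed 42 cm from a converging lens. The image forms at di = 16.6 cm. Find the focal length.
1/f = 1/do + 1/di → f = 11.9 cm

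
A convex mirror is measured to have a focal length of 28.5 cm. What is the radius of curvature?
R = 2|f| = 57 cm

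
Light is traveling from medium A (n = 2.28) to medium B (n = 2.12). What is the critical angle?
θc = arcsin(n₂/n₁) = 68.41°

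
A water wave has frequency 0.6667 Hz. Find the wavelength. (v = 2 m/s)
λ = v/f = 3 m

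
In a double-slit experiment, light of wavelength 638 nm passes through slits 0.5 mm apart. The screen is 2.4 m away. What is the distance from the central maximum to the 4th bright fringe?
y = mλL/d = 12.25 mm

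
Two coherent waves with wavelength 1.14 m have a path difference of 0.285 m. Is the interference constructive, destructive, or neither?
neither (partial) — path difference = 0.25λ, neither a whole number of wavelengths nor an odd multiple of λ/2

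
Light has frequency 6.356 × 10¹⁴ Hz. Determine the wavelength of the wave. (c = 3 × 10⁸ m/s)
λ = c/f = 472 nm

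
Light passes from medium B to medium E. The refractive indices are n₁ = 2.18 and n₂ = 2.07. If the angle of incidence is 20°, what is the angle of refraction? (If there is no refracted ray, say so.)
sin θ₂ = (n₁/n₂)·sin θ₁ = 0.3602 → θ₂ = 21.11°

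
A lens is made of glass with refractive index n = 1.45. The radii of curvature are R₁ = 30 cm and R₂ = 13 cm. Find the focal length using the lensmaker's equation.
1/f = (n − 1)(1/R₁ − 1/R₂) → f = -50.98 cm (diverging lens)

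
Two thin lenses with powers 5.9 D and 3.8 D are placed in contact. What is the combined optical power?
P_total = P₁ + P₂ = 9.7 D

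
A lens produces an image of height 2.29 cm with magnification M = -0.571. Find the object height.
ho = |hi|/|M| = 4.011 cm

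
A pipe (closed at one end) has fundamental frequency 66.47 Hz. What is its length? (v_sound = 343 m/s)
L = v/(4f₁) = 1.29 m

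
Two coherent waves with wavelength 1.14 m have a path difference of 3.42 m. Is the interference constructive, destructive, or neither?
constructive — path difference = 3λ, a whole number of wavelengths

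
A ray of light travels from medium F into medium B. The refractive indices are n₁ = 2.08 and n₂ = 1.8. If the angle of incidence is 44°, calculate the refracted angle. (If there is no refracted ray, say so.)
sin θ₂ = (n₁/n₂)·sin θ₁ = 0.8027 → θ₂ = 53.39°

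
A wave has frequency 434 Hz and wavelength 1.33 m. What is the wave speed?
v = fλ = 577.2 m/s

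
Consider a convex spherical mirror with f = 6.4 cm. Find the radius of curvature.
R = 2|f| = 12.8 cm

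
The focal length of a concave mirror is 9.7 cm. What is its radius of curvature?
R = 2|f| = 19.4 cm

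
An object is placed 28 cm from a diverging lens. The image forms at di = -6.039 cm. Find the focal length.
1/f = 1/do + 1/di → f = -7.7 cm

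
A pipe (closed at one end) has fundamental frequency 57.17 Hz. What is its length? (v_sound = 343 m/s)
L = v/(4f₁) = 1.5 m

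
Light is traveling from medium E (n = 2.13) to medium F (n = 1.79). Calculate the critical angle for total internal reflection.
θc = arcsin(n₂/n₁) = 57.18°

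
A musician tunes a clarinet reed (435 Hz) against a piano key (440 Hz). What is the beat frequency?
5 Hz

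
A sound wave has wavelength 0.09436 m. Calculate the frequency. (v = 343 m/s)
f = v/λ = 3635 Hz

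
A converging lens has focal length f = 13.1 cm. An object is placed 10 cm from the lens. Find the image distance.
1/di = 1/f − 1/do → di = -42.26 cm (virtual image)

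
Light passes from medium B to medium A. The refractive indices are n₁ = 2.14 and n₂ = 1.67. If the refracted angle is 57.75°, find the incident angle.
sin θ₁ = (n₂/n₁)·sin θ₂ → θ₁ = 41.3°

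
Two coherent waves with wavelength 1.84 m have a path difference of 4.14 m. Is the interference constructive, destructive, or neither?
neither (partial) — path difference = 2.25λ, neither a whole number of wavelengths nor an odd multiple of λ/2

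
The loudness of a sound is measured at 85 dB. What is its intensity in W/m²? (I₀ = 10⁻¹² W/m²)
I = I₀·10^(β/10) = 3.16 × 10⁻⁴ W/m²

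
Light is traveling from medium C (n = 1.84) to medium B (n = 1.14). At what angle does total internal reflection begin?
θc = arcsin(n₂/n₁) = 38.28°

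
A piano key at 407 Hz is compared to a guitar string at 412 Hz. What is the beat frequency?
5 Hz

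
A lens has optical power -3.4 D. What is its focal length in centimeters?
f = 1/P = -29.41 cm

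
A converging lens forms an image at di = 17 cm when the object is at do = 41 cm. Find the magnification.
M = −di/do = -0.4146 (inverted image)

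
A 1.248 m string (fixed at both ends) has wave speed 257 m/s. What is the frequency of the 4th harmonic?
fₙ = nv/(2L) = 411.9 Hz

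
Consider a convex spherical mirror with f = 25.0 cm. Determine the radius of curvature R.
R = 2|f| = 50 cm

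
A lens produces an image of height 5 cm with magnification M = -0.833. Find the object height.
ho = |hi|/|M| = 6.002 cm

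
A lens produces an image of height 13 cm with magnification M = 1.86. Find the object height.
ho = |hi|/|M| = 6.989 cm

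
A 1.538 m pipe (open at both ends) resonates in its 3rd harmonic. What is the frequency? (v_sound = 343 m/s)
fₙ = nv/(2L) = 334.5 Hz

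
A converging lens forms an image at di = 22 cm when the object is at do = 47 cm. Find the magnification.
M = −di/do = -0.4681 (inverted image)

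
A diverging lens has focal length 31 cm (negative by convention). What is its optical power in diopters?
P = 1/f = -3.226 D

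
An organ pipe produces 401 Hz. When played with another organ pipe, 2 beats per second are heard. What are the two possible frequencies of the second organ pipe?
f₂ = 401 ± 2 Hz → 403 Hz or 399 Hz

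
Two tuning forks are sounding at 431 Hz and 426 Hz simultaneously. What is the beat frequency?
5 Hz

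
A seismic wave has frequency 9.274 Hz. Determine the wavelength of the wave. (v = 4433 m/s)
λ = v/f = 478 m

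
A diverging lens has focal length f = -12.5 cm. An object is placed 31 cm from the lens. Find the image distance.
1/di = 1/f − 1/do → di = -8.908 cm (virtual image)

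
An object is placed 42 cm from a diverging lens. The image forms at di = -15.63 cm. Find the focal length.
1/f = 1/do + 1/di → f = -24.89 cm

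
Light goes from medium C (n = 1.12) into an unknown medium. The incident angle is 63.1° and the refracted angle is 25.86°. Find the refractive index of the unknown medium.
n₂ = n₁·sin θ₁ / sin θ₂ = 2.29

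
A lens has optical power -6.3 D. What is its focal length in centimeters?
f = 1/P = -15.87 cm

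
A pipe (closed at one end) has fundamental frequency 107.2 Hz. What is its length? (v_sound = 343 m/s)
L = v/(4f₁) = 0.7999 m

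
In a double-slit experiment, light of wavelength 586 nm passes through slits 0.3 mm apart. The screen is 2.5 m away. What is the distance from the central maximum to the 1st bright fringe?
y = mλL/d = 4.883 mm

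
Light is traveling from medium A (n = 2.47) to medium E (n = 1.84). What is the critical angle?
θc = arcsin(n₂/n₁) = 48.15°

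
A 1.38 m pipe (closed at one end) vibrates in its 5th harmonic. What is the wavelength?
λₙ = 4L/n = 1.104 m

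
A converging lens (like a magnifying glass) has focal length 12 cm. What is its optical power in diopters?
P = 1/f = 8.333 D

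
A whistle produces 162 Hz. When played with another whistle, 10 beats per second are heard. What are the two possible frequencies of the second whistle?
f₂ = 162 ± 10 Hz → 172 Hz or 152 Hz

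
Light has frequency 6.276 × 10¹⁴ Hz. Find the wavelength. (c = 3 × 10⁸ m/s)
λ = c/f = 478 nm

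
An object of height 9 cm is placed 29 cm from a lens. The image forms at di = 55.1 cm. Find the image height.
hi = (-di/do) × ho = -17.1 cm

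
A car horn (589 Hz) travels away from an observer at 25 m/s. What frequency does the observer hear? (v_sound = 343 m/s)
f_obs = f·v/(v + v_s) = 549 Hz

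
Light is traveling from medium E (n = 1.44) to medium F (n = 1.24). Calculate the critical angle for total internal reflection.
θc = arcsin(n₂/n₁) = 59.44°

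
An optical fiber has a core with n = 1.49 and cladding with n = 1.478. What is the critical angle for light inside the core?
θc = arcsin(n_cladding/n_core) = 82.72°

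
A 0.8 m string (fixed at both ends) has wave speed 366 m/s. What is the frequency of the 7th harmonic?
fₙ = nv/(2L) = 1601 Hz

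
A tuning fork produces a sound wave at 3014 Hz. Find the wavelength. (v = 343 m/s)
λ = v/f = 0.1138 m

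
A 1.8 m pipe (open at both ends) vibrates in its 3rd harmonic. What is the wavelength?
λₙ = 2L/n = 1.2 m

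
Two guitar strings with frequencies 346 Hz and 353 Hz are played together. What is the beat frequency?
7 Hz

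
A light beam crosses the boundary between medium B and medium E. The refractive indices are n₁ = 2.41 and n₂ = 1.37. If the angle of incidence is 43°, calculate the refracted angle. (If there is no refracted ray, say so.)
sin θ₂ = (n₁/n₂)·sin θ₁ = 1.2 > 1, so there is no refracted ray — the light undergoes total internal reflection.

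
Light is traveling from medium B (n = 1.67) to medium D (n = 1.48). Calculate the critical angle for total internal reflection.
θc = arcsin(n₂/n₁) = 62.4°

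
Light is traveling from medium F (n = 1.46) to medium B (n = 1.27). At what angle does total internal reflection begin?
θc = arcsin(n₂/n₁) = 60.44°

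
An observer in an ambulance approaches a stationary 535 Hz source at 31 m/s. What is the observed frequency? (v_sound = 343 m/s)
f_obs = f·(v + v_o)/v = 583.4 Hz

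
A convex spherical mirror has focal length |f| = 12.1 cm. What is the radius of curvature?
R = 2|f| = 24.2 cm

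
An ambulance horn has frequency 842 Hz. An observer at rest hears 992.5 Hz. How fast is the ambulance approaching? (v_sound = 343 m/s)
v_s = v·(1 − f/f_obs) = 52.01 m/s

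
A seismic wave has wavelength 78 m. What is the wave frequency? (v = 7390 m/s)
f = v/λ = 94.74 Hz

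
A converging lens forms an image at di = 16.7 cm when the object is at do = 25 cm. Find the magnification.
M = −di/do = -0.668 (inverted image)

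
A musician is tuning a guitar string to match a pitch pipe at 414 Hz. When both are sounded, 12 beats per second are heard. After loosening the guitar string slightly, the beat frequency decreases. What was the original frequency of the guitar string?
426 Hz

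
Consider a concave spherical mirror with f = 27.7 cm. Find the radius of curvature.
R = 2|f| = 55.4 cm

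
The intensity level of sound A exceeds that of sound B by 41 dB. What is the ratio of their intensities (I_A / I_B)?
I_A/I_B = 10^(Δβ/10) = 12590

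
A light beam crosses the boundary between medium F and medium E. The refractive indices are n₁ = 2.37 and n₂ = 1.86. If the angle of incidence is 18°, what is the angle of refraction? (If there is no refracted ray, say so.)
sin θ₂ = (n₁/n₂)·sin θ₁ = 0.3937 → θ₂ = 23.19°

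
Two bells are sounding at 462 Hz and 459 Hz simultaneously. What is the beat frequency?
3 Hz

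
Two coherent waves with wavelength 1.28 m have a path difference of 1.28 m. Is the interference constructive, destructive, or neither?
constructive — path difference = 1λ, a whole number of wavelengths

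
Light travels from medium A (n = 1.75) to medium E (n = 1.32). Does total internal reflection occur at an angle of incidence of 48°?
θc = arcsin(n₂/n₁) = 48.96°; 48° < θc, so no — the ray refracts.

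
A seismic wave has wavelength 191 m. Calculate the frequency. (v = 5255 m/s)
f = v/λ = 27.51 Hz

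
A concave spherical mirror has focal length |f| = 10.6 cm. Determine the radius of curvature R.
R = 2|f| = 21.2 cm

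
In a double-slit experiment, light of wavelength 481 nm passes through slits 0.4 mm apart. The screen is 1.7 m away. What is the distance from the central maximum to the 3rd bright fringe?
y = mλL/d = 6.133 mm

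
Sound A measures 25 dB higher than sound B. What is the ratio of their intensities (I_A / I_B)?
I_A/I_B = 10^(Δβ/10) = 316.2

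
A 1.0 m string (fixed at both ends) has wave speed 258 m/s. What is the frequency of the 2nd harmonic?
fₙ = nv/(2L) = 258 Hz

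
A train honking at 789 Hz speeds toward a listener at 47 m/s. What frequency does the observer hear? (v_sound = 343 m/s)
f_obs = f·v/(v − v_s) = 914.3 Hz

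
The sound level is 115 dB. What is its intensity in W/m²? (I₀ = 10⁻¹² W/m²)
I = I₀·10^(β/10) = 3.16 × 10⁻¹ W/m²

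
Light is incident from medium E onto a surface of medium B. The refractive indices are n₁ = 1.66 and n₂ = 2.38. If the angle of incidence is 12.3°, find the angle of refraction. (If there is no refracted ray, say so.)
sin θ₂ = (n₁/n₂)·sin θ₁ = 0.1486 → θ₂ = 8.545°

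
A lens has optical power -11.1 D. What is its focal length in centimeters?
f = 1/P = -9.009 cm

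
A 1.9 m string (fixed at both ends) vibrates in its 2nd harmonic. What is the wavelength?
λₙ = 2L/n = 1.9 m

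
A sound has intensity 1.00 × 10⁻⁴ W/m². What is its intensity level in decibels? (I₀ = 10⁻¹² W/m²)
β = 10·log₁₀(I/I₀) = 80 dB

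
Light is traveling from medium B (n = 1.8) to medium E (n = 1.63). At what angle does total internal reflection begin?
θc = arcsin(n₂/n₁) = 64.9°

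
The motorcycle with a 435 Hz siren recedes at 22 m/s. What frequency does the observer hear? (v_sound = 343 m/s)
f_obs = f·v/(v + v_s) = 408.8 Hz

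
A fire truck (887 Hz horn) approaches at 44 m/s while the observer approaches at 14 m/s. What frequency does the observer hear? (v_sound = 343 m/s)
f_obs = f·(v + v_o)/(v − v_s) = 1059 Hz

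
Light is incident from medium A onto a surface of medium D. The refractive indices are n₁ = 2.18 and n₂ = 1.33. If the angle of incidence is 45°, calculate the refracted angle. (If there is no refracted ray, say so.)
sin θ₂ = (n₁/n₂)·sin θ₁ = 1.159 > 1, so there is no refracted ray — the light undergoes total internal reflection.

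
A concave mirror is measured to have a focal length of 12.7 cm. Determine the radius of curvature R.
R = 2|f| = 25.4 cm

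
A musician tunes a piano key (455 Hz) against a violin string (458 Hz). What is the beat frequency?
3 Hz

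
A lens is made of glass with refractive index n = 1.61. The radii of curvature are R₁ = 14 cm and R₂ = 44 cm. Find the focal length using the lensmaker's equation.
1/f = (n − 1)(1/R₁ − 1/R₂) → f = 33.66 cm (converging lens)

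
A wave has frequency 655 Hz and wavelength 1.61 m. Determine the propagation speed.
v = fλ = 1055 m/s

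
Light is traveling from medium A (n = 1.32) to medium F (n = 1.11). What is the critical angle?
θc = arcsin(n₂/n₁) = 57.24°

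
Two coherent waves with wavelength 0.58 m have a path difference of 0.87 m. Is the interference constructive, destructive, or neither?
destructive — path difference = 1.5λ, an odd multiple of λ/2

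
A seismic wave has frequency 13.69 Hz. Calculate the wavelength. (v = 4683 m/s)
λ = v/f = 342.1 m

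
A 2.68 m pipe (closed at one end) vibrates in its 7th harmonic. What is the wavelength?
λₙ = 4L/n = 1.531 m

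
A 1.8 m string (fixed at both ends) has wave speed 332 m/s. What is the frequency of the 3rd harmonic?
fₙ = nv/(2L) = 276.7 Hz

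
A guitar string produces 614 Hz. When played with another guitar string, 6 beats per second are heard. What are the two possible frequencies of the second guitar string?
f₂ = 614 ± 6 Hz → 620 Hz or 608 Hz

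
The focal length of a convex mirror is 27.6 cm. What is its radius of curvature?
R = 2|f| = 55.2 cm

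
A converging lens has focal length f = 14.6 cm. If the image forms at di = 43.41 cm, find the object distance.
1/do = 1/f − 1/di → do = 22 cm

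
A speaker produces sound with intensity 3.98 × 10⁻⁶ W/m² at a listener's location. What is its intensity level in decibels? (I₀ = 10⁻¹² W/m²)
β = 10·log₁₀(I/I₀) = 66 dB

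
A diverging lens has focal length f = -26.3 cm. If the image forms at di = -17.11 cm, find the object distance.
1/do = 1/f − 1/di → do = 48.97 cm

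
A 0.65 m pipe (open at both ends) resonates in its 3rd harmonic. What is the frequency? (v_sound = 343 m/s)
fₙ = nv/(2L) = 791.5 Hz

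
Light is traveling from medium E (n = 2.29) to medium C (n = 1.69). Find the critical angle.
θc = arcsin(n₂/n₁) = 47.56°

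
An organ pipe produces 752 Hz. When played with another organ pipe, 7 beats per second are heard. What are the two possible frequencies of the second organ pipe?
f₂ = 752 ± 7 Hz → 759 Hz or 745 Hz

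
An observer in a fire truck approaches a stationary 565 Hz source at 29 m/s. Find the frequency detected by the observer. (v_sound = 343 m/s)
f_obs = f·(v + v_o)/v = 612.8 Hz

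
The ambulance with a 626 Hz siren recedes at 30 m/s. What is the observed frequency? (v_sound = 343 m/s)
f_obs = f·v/(v + v_s) = 575.7 Hz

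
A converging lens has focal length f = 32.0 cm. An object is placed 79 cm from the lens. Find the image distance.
1/di = 1/f − 1/do → di = 53.79 cm (real image)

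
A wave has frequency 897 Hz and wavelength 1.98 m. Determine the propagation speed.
v = fλ = 1776 m/s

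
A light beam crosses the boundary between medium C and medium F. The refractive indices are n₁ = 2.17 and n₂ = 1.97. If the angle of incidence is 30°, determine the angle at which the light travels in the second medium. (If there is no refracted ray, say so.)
sin θ₂ = (n₁/n₂)·sin θ₁ = 0.5508 → θ₂ = 33.42°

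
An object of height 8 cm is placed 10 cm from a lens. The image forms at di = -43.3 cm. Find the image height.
hi = (-di/do) × ho = 34.64 cm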